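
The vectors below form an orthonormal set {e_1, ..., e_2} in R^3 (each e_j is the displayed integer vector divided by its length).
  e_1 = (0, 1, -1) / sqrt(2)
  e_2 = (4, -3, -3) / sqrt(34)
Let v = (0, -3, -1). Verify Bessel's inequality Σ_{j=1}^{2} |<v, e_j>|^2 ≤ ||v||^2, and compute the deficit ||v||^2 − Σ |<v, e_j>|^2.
Σ |<v, e_j>|^2 = 106/17; ||v||^2 = 10; deficit = 64/17

Write each e_j = u_j / sqrt(<u_j, u_j>) where u_j is the displayed integer vector. Then <v, e_j> = <v, u_j> / sqrt(<u_j, u_j>), so |<v, e_j>|^2 = <v, u_j>^2 / <u_j, u_j>.
Coefficients: <v, e_1> = -2/sqrt(2), <v, e_2> = 12/sqrt(34).
Square and sum: Σ |<v, e_j>|^2 = 106/17.
Compute ||v||^2 = v·v = 10.
Deficit = 10 − 106/17 = 64/17 ≥ 0, confirming Bessel's inequality. (The deficit equals ||v − Σ <v,e_j> e_j||^2, the squared distance from v to span{e_j}.)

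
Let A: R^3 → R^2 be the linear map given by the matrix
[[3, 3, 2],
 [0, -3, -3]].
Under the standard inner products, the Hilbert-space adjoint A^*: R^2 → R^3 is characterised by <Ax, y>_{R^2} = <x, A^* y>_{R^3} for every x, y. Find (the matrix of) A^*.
A^* = A^T =
[[3, 0],
 [3, -3],
 [2, -3]]

For real matrices with standard dot products, the defining identity <Ax, y> = <x, A^* y> gives (Ax)^T y = x^T (A^*) y, i.e. x^T A^T y = x^T (A^*) y. Since this holds for all x, y, we must have A^* = A^T. Therefore
A^* =
[[3, 0],
 [3, -3],
 [2, -3]].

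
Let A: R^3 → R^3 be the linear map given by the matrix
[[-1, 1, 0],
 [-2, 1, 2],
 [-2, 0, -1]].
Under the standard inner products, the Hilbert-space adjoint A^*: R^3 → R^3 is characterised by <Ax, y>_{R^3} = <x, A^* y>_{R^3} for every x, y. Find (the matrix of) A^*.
A^* = A^T =
[[-1, -2, -2],
 [1, 1, 0],
 [0, 2, -1]]

For real matrices with standard dot products, the defining identity <Ax, y> = <x, A^* y> gives (Ax)^T y = x^T (A^*) y, i.e. x^T A^T y = x^T (A^*) y. Since this holds for all x, y, we must have A^* = A^T. Therefore
A^* =
[[-1, -2, -2],
 [1, 1, 0],
 [0, 2, -1]].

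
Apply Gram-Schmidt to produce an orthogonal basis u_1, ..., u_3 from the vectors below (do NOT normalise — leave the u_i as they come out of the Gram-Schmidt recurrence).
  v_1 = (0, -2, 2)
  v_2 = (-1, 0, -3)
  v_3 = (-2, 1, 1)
Orthogonal basis:
  u_1 = (0, -2, 2)
  u_2 = (-1, -3/2, -3/2)
  u_3 = (-24/11, 8/11, 8/11)

Apply the Gram-Schmidt recurrence
  u_1 = v_1
  u_i = v_i − Σ_{j<i} ((v_i · u_j) / (u_j · u_j)) · u_j.

Step by step this gives:
  u_1 = (0, -2, 2)
  u_2 = (-1, -3/2, -3/2)
  u_3 = (-24/11, 8/11, 8/11)

Orthogonality check:
  u_2 · u_1 = 0 (should be 0)
  u_3 · u_1 = 0 (should be 0)
  u_3 · u_2 = 0 (should be 0)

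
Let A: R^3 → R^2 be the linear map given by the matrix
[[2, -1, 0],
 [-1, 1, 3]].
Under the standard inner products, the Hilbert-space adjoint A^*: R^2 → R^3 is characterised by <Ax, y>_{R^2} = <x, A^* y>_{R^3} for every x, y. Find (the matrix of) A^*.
A^* = A^T =
[[2, -1],
 [-1, 1],
 [0, 3]]

For real matrices with standard dot products, the defining identity <Ax, y> = <x, A^* y> gives (Ax)^T y = x^T (A^*) y, i.e. x^T A^T y = x^T (A^*) y. Since this holds for all x, y, we must have A^* = A^T. Therefore
A^* =
[[2, -1],
 [-1, 1],
 [0, 3]].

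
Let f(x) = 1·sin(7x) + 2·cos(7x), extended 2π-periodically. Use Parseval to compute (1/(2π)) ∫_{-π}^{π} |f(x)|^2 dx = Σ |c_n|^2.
Σ |c_n|^2 = 5/2

Expand |f|^2 and use orthogonality of {sin(nx), cos(mx)} on [-π, π]:
  ∫_{-π}^{π} sin(nx)^2 dx = π, ∫ cos(mx)^2 dx = π, and cross terms integrate to 0.
So ∫_{-π}^{π} f(x)^2 dx = 1^2 · π + 2^2 · π = (1 + 4)π.
Divide by 2π: (1 + 4)/2 = 5/2.
By Parseval, this equals Σ |c_n|^2.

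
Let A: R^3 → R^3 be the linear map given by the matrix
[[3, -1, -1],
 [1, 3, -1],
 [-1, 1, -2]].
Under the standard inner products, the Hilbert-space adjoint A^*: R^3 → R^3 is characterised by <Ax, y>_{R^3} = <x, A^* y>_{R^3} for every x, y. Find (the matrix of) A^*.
A^* = A^T =
[[3, 1, -1],
 [-1, 3, 1],
 [-1, -1, -2]]

For real matrices with standard dot products, the defining identity <Ax, y> = <x, A^* y> gives (Ax)^T y = x^T (A^*) y, i.e. x^T A^T y = x^T (A^*) y. Since this holds for all x, y, we must have A^* = A^T. Therefore
A^* =
[[3, 1, -1],
 [-1, 3, 1],
 [-1, -1, -2]].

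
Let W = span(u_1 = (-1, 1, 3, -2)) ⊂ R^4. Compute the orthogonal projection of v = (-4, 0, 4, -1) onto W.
proj_W(v) = (-6/5, 6/5, 18/5, -12/5)

Set up U = [u_1 | ... | u_1] ∈ R^(4×1). The projector onto W = col(U) is P = U (U^T U)^(-1) U^T.
Compute U^T U =
  [15],
and U^T v = (18).
Solve U^T U · c = U^T v for the coefficients: c = (6/5). The projection is proj_W(v) = U c.
Check: (v - proj_W(v)) · u_1 = 0  (should be 0).
Result: proj_W(v) = (-6/5, 6/5, 18/5, -12/5).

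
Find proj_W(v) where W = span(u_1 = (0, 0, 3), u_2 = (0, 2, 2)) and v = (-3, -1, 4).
proj_W(v) = (0, -1, 4)

Set up U = [u_1 | ... | u_2] ∈ R^(3×2). The projector onto W = col(U) is P = U (U^T U)^(-1) U^T.
Compute U^T U =
  [9, 6]
  [6, 8],
and U^T v = (12, 6).
Solve U^T U · c = U^T v for the coefficients: c = (5/3, -1/2). The projection is proj_W(v) = U c.
Check: (v - proj_W(v)) · u_1 = 0  (should be 0).
Check: (v - proj_W(v)) · u_2 = 0  (should be 0).
Result: proj_W(v) = (0, -1, 4).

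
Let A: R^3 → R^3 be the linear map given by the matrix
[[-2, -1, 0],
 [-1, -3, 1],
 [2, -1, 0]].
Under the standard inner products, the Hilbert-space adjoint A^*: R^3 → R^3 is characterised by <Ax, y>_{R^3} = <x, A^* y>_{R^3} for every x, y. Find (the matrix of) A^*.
A^* = A^T =
[[-2, -1, 2],
 [-1, -3, -1],
 [0, 1, 0]]

For real matrices with standard dot products, the defining identity <Ax, y> = <x, A^* y> gives (Ax)^T y = x^T (A^*) y, i.e. x^T A^T y = x^T (A^*) y. Since this holds for all x, y, we must have A^* = A^T. Therefore
A^* =
[[-2, -1, 2],
 [-1, -3, -1],
 [0, 1, 0]].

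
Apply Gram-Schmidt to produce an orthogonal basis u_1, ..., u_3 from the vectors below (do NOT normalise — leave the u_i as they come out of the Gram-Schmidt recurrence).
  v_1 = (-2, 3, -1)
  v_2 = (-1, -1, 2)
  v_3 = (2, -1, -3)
Orthogonal basis:
  u_1 = (-2, 3, -1)
  u_2 = (-10/7, -5/14, 25/14)
  u_3 = (-2/3, -2/3, -2/3)

Apply the Gram-Schmidt recurrence
  u_1 = v_1
  u_i = v_i − Σ_{j<i} ((v_i · u_j) / (u_j · u_j)) · u_j.

Step by step this gives:
  u_1 = (-2, 3, -1)
  u_2 = (-10/7, -5/14, 25/14)
  u_3 = (-2/3, -2/3, -2/3)

Orthogonality check:
  u_2 · u_1 = 0 (should be 0)
  u_3 · u_1 = 0 (should be 0)
  u_3 · u_2 = 0 (should be 0)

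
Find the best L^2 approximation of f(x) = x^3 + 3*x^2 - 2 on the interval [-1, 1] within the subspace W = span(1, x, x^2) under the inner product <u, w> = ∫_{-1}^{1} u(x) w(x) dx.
g(x) = 3*x^2 + 3*x/5 - 2

The best approximation g ∈ W is the orthogonal projection of f onto W. Writing g = a_0 + a_1 x + a_2 x^2, the coefficients solve the normal equations G · a = b where
  G_{ij} = <φ_i, φ_j> and b_i = <f, φ_i>, with φ_0 = 1, φ_1 = x, φ_2 = x^2.
G =
  [2, 0, 2/3]
  [0, 2/3, 0]
  [2/3, 0, 2/5],
b = (-2, 2/5, -2/15).
Solving gives a_0 = -2, a_1 = 3/5, a_2 = 3, so
  g(x) = 3*x^2 + 3*x/5 - 2.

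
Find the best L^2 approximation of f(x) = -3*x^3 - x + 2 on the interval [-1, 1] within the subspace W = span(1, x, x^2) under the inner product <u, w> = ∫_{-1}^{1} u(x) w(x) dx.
g(x) = 2 - 14*x/5

The best approximation g ∈ W is the orthogonal projection of f onto W. Writing g = a_0 + a_1 x + a_2 x^2, the coefficients solve the normal equations G · a = b where
  G_{ij} = <φ_i, φ_j> and b_i = <f, φ_i>, with φ_0 = 1, φ_1 = x, φ_2 = x^2.
G =
  [2, 0, 2/3]
  [0, 2/3, 0]
  [2/3, 0, 2/5],
b = (4, -28/15, 4/3).
Solving gives a_0 = 2, a_1 = -14/5, a_2 = 0, so
  g(x) = 2 - 14*x/5.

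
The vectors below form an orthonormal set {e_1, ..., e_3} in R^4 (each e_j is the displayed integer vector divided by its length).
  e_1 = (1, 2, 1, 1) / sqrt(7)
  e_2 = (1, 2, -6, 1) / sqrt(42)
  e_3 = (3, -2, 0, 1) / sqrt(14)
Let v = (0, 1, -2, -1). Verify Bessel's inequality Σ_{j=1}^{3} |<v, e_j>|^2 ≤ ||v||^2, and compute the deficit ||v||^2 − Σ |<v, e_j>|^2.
Σ |<v, e_j>|^2 = 101/21; ||v||^2 = 6; deficit = 25/21

Write each e_j = u_j / sqrt(<u_j, u_j>) where u_j is the displayed integer vector. Then <v, e_j> = <v, u_j> / sqrt(<u_j, u_j>), so |<v, e_j>|^2 = <v, u_j>^2 / <u_j, u_j>.
Coefficients: <v, e_1> = -1/sqrt(7), <v, e_2> = 13/sqrt(42), <v, e_3> = -3/sqrt(14).
Square and sum: Σ |<v, e_j>|^2 = 101/21.
Compute ||v||^2 = v·v = 6.
Deficit = 6 − 101/21 = 25/21 ≥ 0, confirming Bessel's inequality. (The deficit equals ||v − Σ <v,e_j> e_j||^2, the squared distance from v to span{e_j}.)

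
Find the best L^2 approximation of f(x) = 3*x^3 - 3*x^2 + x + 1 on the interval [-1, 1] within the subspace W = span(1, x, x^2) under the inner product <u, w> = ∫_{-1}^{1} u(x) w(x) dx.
g(x) = -3*x^2 + 14*x/5 + 1

The best approximation g ∈ W is the orthogonal projection of f onto W. Writing g = a_0 + a_1 x + a_2 x^2, the coefficients solve the normal equations G · a = b where
  G_{ij} = <φ_i, φ_j> and b_i = <f, φ_i>, with φ_0 = 1, φ_1 = x, φ_2 = x^2.
G =
  [2, 0, 2/3]
  [0, 2/3, 0]
  [2/3, 0, 2/5],
b = (0, 28/15, -8/15).
Solving gives a_0 = 1, a_1 = 14/5, a_2 = -3, so
  g(x) = -3*x^2 + 14*x/5 + 1.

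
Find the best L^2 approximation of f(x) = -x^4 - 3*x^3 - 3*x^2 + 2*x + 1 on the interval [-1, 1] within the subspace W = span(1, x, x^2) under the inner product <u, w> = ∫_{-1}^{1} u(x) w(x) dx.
g(x) = -27*x^2/7 + x/5 + 38/35

The best approximation g ∈ W is the orthogonal projection of f onto W. Writing g = a_0 + a_1 x + a_2 x^2, the coefficients solve the normal equations G · a = b where
  G_{ij} = <φ_i, φ_j> and b_i = <f, φ_i>, with φ_0 = 1, φ_1 = x, φ_2 = x^2.
G =
  [2, 0, 2/3]
  [0, 2/3, 0]
  [2/3, 0, 2/5],
b = (-2/5, 2/15, -86/105).
Solving gives a_0 = 38/35, a_1 = 1/5, a_2 = -27/7, so
  g(x) = -27*x^2/7 + x/5 + 38/35.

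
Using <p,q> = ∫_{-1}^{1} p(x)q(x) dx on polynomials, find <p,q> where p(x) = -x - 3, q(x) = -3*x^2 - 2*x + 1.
<p,q> = 4/3

Expand the product: p(x)·q(x) = 3*x^3 + 11*x^2 + 5*x - 3.
∫_{-1}^{1} of each monomial x^k gives [2/(k+1) if k even, 0 if k odd]. Integrating term-by-term (or equivalently evaluating the antiderivative F(x) = 3*x^4/4 + 11*x^3/3 + 5*x^2/2 - 3*x at the endpoints):
  F(1) − F(−1) = 47/12 − (31/12) = 4/3.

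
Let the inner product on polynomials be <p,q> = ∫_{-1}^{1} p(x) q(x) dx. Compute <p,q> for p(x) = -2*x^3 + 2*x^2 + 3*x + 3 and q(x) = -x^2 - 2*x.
<p,q> = -26/5

Expand the product: p(x)·q(x) = 2*x^5 + 2*x^4 - 7*x^3 - 9*x^2 - 6*x.
∫_{-1}^{1} of each monomial x^k gives [2/(k+1) if k even, 0 if k odd]. Integrating term-by-term (or equivalently evaluating the antiderivative F(x) = x^6/3 + 2*x^5/5 - 7*x^4/4 - 3*x^3 - 3*x^2 at the endpoints):
  F(1) − F(−1) = -421/60 − (-109/60) = -26/5.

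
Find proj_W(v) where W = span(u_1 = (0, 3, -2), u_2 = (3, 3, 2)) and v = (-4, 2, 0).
proj_W(v) = (-36/29, 18/29, -60/29)

Set up U = [u_1 | ... | u_2] ∈ R^(3×2). The projector onto W = col(U) is P = U (U^T U)^(-1) U^T.
Compute U^T U =
  [13, 5]
  [5, 22],
and U^T v = (6, -6).
Solve U^T U · c = U^T v for the coefficients: c = (18/29, -12/29). The projection is proj_W(v) = U c.
Check: (v - proj_W(v)) · u_1 = 0  (should be 0).
Check: (v - proj_W(v)) · u_2 = 0  (should be 0).
Result: proj_W(v) = (-36/29, 18/29, -60/29).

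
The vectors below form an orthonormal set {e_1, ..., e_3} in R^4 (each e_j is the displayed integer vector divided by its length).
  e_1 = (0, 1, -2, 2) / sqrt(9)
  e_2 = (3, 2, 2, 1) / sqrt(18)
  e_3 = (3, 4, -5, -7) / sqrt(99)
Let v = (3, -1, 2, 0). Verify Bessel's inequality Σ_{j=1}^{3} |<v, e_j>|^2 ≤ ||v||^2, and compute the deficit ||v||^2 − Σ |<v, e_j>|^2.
Σ |<v, e_j>|^2 = 1931/198; ||v||^2 = 14; deficit = 841/198

Write each e_j = u_j / sqrt(<u_j, u_j>) where u_j is the displayed integer vector. Then <v, e_j> = <v, u_j> / sqrt(<u_j, u_j>), so |<v, e_j>|^2 = <v, u_j>^2 / <u_j, u_j>.
Coefficients: <v, e_1> = -5/sqrt(9), <v, e_2> = 11/sqrt(18), <v, e_3> = -5/sqrt(99).
Square and sum: Σ |<v, e_j>|^2 = 1931/198.
Compute ||v||^2 = v·v = 14.
Deficit = 14 − 1931/198 = 841/198 ≥ 0, confirming Bessel's inequality. (The deficit equals ||v − Σ <v,e_j> e_j||^2, the squared distance from v to span{e_j}.)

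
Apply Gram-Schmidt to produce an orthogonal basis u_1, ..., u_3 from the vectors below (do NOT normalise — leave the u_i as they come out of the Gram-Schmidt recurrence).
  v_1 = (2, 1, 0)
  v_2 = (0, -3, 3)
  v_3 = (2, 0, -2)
Orthogonal basis:
  u_1 = (2, 1, 0)
  u_2 = (6/5, -12/5, 3)
  u_3 = (2/3, -4/3, -4/3)

Apply the Gram-Schmidt recurrence
  u_1 = v_1
  u_i = v_i − Σ_{j<i} ((v_i · u_j) / (u_j · u_j)) · u_j.

Step by step this gives:
  u_1 = (2, 1, 0)
  u_2 = (6/5, -12/5, 3)
  u_3 = (2/3, -4/3, -4/3)

Orthogonality check:
  u_2 · u_1 = 0 (should be 0)
  u_3 · u_1 = 0 (should be 0)
  u_3 · u_2 = 0 (should be 0)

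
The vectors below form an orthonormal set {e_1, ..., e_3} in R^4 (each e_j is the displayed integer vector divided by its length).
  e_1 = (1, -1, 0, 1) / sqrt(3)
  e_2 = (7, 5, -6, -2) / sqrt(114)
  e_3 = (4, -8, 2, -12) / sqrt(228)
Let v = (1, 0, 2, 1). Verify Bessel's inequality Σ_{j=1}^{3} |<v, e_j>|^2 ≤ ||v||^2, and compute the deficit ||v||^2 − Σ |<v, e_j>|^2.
Σ |<v, e_j>|^2 = 11/6; ||v||^2 = 6; deficit = 25/6

Write each e_j = u_j / sqrt(<u_j, u_j>) where u_j is the displayed integer vector. Then <v, e_j> = <v, u_j> / sqrt(<u_j, u_j>), so |<v, e_j>|^2 = <v, u_j>^2 / <u_j, u_j>.
Coefficients: <v, e_1> = 2/sqrt(3), <v, e_2> = -7/sqrt(114), <v, e_3> = -4/sqrt(228).
Square and sum: Σ |<v, e_j>|^2 = 11/6.
Compute ||v||^2 = v·v = 6.
Deficit = 6 − 11/6 = 25/6 ≥ 0, confirming Bessel's inequality. (The deficit equals ||v − Σ <v,e_j> e_j||^2, the squared distance from v to span{e_j}.)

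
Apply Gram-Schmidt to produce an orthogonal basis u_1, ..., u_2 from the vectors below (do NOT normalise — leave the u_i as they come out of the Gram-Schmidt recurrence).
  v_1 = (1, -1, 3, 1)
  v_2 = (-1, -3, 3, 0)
Orthogonal basis:
  u_1 = (1, -1, 3, 1)
  u_2 = (-23/12, -25/12, 1/4, -11/12)

Apply the Gram-Schmidt recurrence
  u_1 = v_1
  u_i = v_i − Σ_{j<i} ((v_i · u_j) / (u_j · u_j)) · u_j.

Step by step this gives:
  u_1 = (1, -1, 3, 1)
  u_2 = (-23/12, -25/12, 1/4, -11/12)

Orthogonality check:
  u_2 · u_1 = 0 (should be 0)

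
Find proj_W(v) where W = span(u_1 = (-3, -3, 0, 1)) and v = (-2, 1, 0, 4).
proj_W(v) = (-21/19, -21/19, 0, 7/19)

Set up U = [u_1 | ... | u_1] ∈ R^(4×1). The projector onto W = col(U) is P = U (U^T U)^(-1) U^T.
Compute U^T U =
  [19],
and U^T v = (7).
Solve U^T U · c = U^T v for the coefficients: c = (7/19). The projection is proj_W(v) = U c.
Check: (v - proj_W(v)) · u_1 = 0  (should be 0).
Result: proj_W(v) = (-21/19, -21/19, 0, 7/19).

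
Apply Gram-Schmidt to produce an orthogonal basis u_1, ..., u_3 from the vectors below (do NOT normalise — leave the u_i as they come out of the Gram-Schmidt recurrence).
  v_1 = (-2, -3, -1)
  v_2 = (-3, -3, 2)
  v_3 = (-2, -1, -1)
Orthogonal basis:
  u_1 = (-2, -3, -1)
  u_2 = (-8/7, -3/14, 41/14)
  u_3 = (-126/139, 98/139, -42/139)

Apply the Gram-Schmidt recurrence
  u_1 = v_1
  u_i = v_i − Σ_{j<i} ((v_i · u_j) / (u_j · u_j)) · u_j.

Step by step this gives:
  u_1 = (-2, -3, -1)
  u_2 = (-8/7, -3/14, 41/14)
  u_3 = (-126/139, 98/139, -42/139)

Orthogonality check:
  u_2 · u_1 = 0 (should be 0)
  u_3 · u_1 = 0 (should be 0)
  u_3 · u_2 = 0 (should be 0)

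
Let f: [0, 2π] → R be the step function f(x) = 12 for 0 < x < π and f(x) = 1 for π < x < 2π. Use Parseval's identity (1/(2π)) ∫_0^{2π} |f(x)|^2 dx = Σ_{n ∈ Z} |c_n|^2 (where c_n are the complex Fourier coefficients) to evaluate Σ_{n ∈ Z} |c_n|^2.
Σ |c_n|^2 = 145/2

Parseval equates the L^2 energy of f (normalised by 1/(2π)) with the ℓ^2 sum of its Fourier coefficients: (1/(2π)) ∫_0^{2π} |f|^2 = Σ |c_n|^2.
Compute the left side: (1/(2π)) [∫_0^π 12^2 dx + ∫_π^{2π} 1^2 dx] = (1/(2π)) · (144π + 1π) = (144 + 1)/2 = 145/2.
So Σ_{n ∈ Z} |c_n|^2 = 145/2.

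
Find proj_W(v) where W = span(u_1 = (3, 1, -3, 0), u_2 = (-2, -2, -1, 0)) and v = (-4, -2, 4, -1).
proj_W(v) = (-313/73, -119/73, 280/73, 0)

Set up U = [u_1 | ... | u_2] ∈ R^(4×2). The projector onto W = col(U) is P = U (U^T U)^(-1) U^T.
Compute U^T U =
  [19, -5]
  [-5, 9],
and U^T v = (-26, 8).
Solve U^T U · c = U^T v for the coefficients: c = (-97/73, 11/73). The projection is proj_W(v) = U c.
Check: (v - proj_W(v)) · u_1 = 0  (should be 0).
Check: (v - proj_W(v)) · u_2 = 0  (should be 0).
Result: proj_W(v) = (-313/73, -119/73, 280/73, 0).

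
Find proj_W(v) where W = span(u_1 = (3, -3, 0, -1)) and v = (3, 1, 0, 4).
proj_W(v) = (6/19, -6/19, 0, -2/19)

Set up U = [u_1 | ... | u_1] ∈ R^(4×1). The projector onto W = col(U) is P = U (U^T U)^(-1) U^T.
Compute U^T U =
  [19],
and U^T v = (2).
Solve U^T U · c = U^T v for the coefficients: c = (2/19). The projection is proj_W(v) = U c.
Check: (v - proj_W(v)) · u_1 = 0  (should be 0).
Result: proj_W(v) = (6/19, -6/19, 0, -2/19).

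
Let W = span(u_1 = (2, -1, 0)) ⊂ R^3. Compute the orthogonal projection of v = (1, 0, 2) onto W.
proj_W(v) = (4/5, -2/5, 0)

Set up U = [u_1 | ... | u_1] ∈ R^(3×1). The projector onto W = col(U) is P = U (U^T U)^(-1) U^T.
Compute U^T U =
  [5],
and U^T v = (2).
Solve U^T U · c = U^T v for the coefficients: c = (2/5). The projection is proj_W(v) = U c.
Check: (v - proj_W(v)) · u_1 = 0  (should be 0).
Result: proj_W(v) = (4/5, -2/5, 0).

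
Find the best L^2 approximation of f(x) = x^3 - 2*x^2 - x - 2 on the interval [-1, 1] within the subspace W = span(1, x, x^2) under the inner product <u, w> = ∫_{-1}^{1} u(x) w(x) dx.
g(x) = -2*x^2 - 2*x/5 - 2

The best approximation g ∈ W is the orthogonal projection of f onto W. Writing g = a_0 + a_1 x + a_2 x^2, the coefficients solve the normal equations G · a = b where
  G_{ij} = <φ_i, φ_j> and b_i = <f, φ_i>, with φ_0 = 1, φ_1 = x, φ_2 = x^2.
G =
  [2, 0, 2/3]
  [0, 2/3, 0]
  [2/3, 0, 2/5],
b = (-16/3, -4/15, -32/15).
Solving gives a_0 = -2, a_1 = -2/5, a_2 = -2, so
  g(x) = -2*x^2 - 2*x/5 - 2.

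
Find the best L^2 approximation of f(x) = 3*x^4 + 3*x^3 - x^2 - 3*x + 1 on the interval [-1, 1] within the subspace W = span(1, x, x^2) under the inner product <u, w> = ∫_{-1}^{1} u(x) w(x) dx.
g(x) = 11*x^2/7 - 6*x/5 + 26/35

The best approximation g ∈ W is the orthogonal projection of f onto W. Writing g = a_0 + a_1 x + a_2 x^2, the coefficients solve the normal equations G · a = b where
  G_{ij} = <φ_i, φ_j> and b_i = <f, φ_i>, with φ_0 = 1, φ_1 = x, φ_2 = x^2.
G =
  [2, 0, 2/3]
  [0, 2/3, 0]
  [2/3, 0, 2/5],
b = (38/15, -4/5, 118/105).
Solving gives a_0 = 26/35, a_1 = -6/5, a_2 = 11/7, so
  g(x) = 11*x^2/7 - 6*x/5 + 26/35.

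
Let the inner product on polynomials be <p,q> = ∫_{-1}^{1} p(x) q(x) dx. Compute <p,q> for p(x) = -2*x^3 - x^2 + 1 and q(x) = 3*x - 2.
<p,q> = -76/15

Expand the product: p(x)·q(x) = -6*x^4 + x^3 + 2*x^2 + 3*x - 2.
∫_{-1}^{1} of each monomial x^k gives [2/(k+1) if k even, 0 if k odd]. Integrating term-by-term (or equivalently evaluating the antiderivative F(x) = -6*x^5/5 + x^4/4 + 2*x^3/3 + 3*x^2/2 - 2*x at the endpoints):
  F(1) − F(−1) = -47/60 − (257/60) = -76/15.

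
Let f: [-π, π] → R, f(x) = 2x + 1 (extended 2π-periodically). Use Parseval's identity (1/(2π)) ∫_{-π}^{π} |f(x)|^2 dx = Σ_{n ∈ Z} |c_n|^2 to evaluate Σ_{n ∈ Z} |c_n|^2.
Σ |c_n|^2 = 4π^2/3 + 1

Expand and integrate term by term over [-π, π]:
  ∫ (2x)^2 dx = 4·(2π^3/3); ∫ 2·2·(1)·x dx = 0 (odd integrand); ∫ 1^2 dx = 1·2π.
So (1/(2π)) ∫_{-π}^{π} (2x + 1)^2 dx = 4π^2/3 + 1 = 4π^2/3 + 1.
Parseval ⇒ Σ |c_n|^2 = 4π^2/3 + 1.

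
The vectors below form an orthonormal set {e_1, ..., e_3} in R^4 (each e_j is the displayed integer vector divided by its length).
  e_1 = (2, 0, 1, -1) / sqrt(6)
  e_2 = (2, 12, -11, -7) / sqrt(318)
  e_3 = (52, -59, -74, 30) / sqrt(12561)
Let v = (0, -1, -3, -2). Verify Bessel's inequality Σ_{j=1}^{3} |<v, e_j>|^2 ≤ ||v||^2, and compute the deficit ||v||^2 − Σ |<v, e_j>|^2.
Σ |<v, e_j>|^2 = 1874/237; ||v||^2 = 14; deficit = 1444/237

Write each e_j = u_j / sqrt(<u_j, u_j>) where u_j is the displayed integer vector. Then <v, e_j> = <v, u_j> / sqrt(<u_j, u_j>), so |<v, e_j>|^2 = <v, u_j>^2 / <u_j, u_j>.
Coefficients: <v, e_1> = -1/sqrt(6), <v, e_2> = 35/sqrt(318), <v, e_3> = 221/sqrt(12561).
Square and sum: Σ |<v, e_j>|^2 = 1874/237.
Compute ||v||^2 = v·v = 14.
Deficit = 14 − 1874/237 = 1444/237 ≥ 0, confirming Bessel's inequality. (The deficit equals ||v − Σ <v,e_j> e_j||^2, the squared distance from v to span{e_j}.)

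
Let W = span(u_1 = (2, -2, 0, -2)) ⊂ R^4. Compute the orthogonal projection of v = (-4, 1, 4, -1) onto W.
proj_W(v) = (-4/3, 4/3, 0, 4/3)

Set up U = [u_1 | ... | u_1] ∈ R^(4×1). The projector onto W = col(U) is P = U (U^T U)^(-1) U^T.
Compute U^T U =
  [12],
and U^T v = (-8).
Solve U^T U · c = U^T v for the coefficients: c = (-2/3). The projection is proj_W(v) = U c.
Check: (v - proj_W(v)) · u_1 = 0  (should be 0).
Result: proj_W(v) = (-4/3, 4/3, 0, 4/3).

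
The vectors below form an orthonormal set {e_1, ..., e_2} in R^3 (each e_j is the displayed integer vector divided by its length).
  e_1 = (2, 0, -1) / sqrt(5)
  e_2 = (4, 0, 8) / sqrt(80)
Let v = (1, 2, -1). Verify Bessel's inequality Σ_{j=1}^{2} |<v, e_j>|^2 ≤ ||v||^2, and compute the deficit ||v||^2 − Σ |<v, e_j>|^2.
Σ |<v, e_j>|^2 = 2; ||v||^2 = 6; deficit = 4

Write each e_j = u_j / sqrt(<u_j, u_j>) where u_j is the displayed integer vector. Then <v, e_j> = <v, u_j> / sqrt(<u_j, u_j>), so |<v, e_j>|^2 = <v, u_j>^2 / <u_j, u_j>.
Coefficients: <v, e_1> = 3/sqrt(5), <v, e_2> = -4/sqrt(80).
Square and sum: Σ |<v, e_j>|^2 = 2.
Compute ||v||^2 = v·v = 6.
Deficit = 6 − 2 = 4 ≥ 0, confirming Bessel's inequality. (The deficit equals ||v − Σ <v,e_j> e_j||^2, the squared distance from v to span{e_j}.)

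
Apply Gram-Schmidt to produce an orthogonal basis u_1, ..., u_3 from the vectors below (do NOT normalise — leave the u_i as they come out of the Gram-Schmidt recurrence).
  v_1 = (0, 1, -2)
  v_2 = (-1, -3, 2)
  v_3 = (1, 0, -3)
Orthogonal basis:
  u_1 = (0, 1, -2)
  u_2 = (-1, -8/5, -4/5)
  u_3 = (4/3, -2/3, -1/3)

Apply the Gram-Schmidt recurrence
  u_1 = v_1
  u_i = v_i − Σ_{j<i} ((v_i · u_j) / (u_j · u_j)) · u_j.

Step by step this gives:
  u_1 = (0, 1, -2)
  u_2 = (-1, -8/5, -4/5)
  u_3 = (4/3, -2/3, -1/3)

Orthogonality check:
  u_2 · u_1 = 0 (should be 0)
  u_3 · u_1 = 0 (should be 0)
  u_3 · u_2 = 0 (should be 0)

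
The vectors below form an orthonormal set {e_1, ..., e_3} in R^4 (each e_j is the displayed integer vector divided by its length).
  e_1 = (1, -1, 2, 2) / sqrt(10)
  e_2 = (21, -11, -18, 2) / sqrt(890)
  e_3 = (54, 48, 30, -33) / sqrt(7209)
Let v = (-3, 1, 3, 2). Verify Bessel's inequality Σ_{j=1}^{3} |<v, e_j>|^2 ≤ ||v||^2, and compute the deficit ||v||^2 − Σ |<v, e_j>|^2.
Σ |<v, e_j>|^2 = 22; ||v||^2 = 23; deficit = 1

Write each e_j = u_j / sqrt(<u_j, u_j>) where u_j is the displayed integer vector. Then <v, e_j> = <v, u_j> / sqrt(<u_j, u_j>), so |<v, e_j>|^2 = <v, u_j>^2 / <u_j, u_j>.
Coefficients: <v, e_1> = 6/sqrt(10), <v, e_2> = -124/sqrt(890), <v, e_3> = -90/sqrt(7209).
Square and sum: Σ |<v, e_j>|^2 = 22.
Compute ||v||^2 = v·v = 23.
Deficit = 23 − 22 = 1 ≥ 0, confirming Bessel's inequality. (The deficit equals ||v − Σ <v,e_j> e_j||^2, the squared distance from v to span{e_j}.)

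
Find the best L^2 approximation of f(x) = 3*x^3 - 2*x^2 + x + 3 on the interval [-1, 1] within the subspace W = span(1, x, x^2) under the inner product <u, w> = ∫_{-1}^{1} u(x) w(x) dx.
g(x) = -2*x^2 + 14*x/5 + 3

The best approximation g ∈ W is the orthogonal projection of f onto W. Writing g = a_0 + a_1 x + a_2 x^2, the coefficients solve the normal equations G · a = b where
  G_{ij} = <φ_i, φ_j> and b_i = <f, φ_i>, with φ_0 = 1, φ_1 = x, φ_2 = x^2.
G =
  [2, 0, 2/3]
  [0, 2/3, 0]
  [2/3, 0, 2/5],
b = (14/3, 28/15, 6/5).
Solving gives a_0 = 3, a_1 = 14/5, a_2 = -2, so
  g(x) = -2*x^2 + 14*x/5 + 3.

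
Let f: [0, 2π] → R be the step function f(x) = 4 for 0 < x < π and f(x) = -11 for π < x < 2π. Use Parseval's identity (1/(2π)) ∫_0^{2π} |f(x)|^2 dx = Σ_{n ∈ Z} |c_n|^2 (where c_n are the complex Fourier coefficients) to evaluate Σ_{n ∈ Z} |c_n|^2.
Σ |c_n|^2 = 137/2

Parseval equates the L^2 energy of f (normalised by 1/(2π)) with the ℓ^2 sum of its Fourier coefficients: (1/(2π)) ∫_0^{2π} |f|^2 = Σ |c_n|^2.
Compute the left side: (1/(2π)) [∫_0^π 4^2 dx + ∫_π^{2π} (-11)^2 dx] = (1/(2π)) · (16π + 121π) = (16 + 121)/2 = 137/2.
So Σ_{n ∈ Z} |c_n|^2 = 137/2.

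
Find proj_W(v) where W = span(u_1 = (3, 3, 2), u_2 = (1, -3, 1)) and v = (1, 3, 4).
proj_W(v) = (302/113, 318/113, 200/113)

Set up U = [u_1 | ... | u_2] ∈ R^(3×2). The projector onto W = col(U) is P = U (U^T U)^(-1) U^T.
Compute U^T U =
  [22, -4]
  [-4, 11],
and U^T v = (20, -4).
Solve U^T U · c = U^T v for the coefficients: c = (102/113, -4/113). The projection is proj_W(v) = U c.
Check: (v - proj_W(v)) · u_1 = 0  (should be 0).
Check: (v - proj_W(v)) · u_2 = 0  (should be 0).
Result: proj_W(v) = (302/113, 318/113, 200/113).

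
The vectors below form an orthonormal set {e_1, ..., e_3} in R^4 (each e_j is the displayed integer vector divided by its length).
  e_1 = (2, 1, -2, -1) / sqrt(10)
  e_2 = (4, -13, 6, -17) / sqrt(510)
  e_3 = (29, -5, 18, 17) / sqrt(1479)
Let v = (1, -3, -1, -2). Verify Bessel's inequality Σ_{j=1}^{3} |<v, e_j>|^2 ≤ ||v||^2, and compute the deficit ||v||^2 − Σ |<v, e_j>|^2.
Σ |<v, e_j>|^2 = 314/29; ||v||^2 = 15; deficit = 121/29

Write each e_j = u_j / sqrt(<u_j, u_j>) where u_j is the displayed integer vector. Then <v, e_j> = <v, u_j> / sqrt(<u_j, u_j>), so |<v, e_j>|^2 = <v, u_j>^2 / <u_j, u_j>.
Coefficients: <v, e_1> = 3/sqrt(10), <v, e_2> = 71/sqrt(510), <v, e_3> = -8/sqrt(1479).
Square and sum: Σ |<v, e_j>|^2 = 314/29.
Compute ||v||^2 = v·v = 15.
Deficit = 15 − 314/29 = 121/29 ≥ 0, confirming Bessel's inequality. (The deficit equals ||v − Σ <v,e_j> e_j||^2, the squared distance from v to span{e_j}.)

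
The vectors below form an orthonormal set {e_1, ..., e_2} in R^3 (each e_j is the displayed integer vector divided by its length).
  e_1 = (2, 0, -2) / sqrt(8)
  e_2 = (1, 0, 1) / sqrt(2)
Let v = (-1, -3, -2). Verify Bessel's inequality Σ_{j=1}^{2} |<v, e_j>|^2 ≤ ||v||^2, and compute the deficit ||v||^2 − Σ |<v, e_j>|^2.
Σ |<v, e_j>|^2 = 5; ||v||^2 = 14; deficit = 9

Write each e_j = u_j / sqrt(<u_j, u_j>) where u_j is the displayed integer vector. Then <v, e_j> = <v, u_j> / sqrt(<u_j, u_j>), so |<v, e_j>|^2 = <v, u_j>^2 / <u_j, u_j>.
Coefficients: <v, e_1> = 2/sqrt(8), <v, e_2> = -3/sqrt(2).
Square and sum: Σ |<v, e_j>|^2 = 5.
Compute ||v||^2 = v·v = 14.
Deficit = 14 − 5 = 9 ≥ 0, confirming Bessel's inequality. (The deficit equals ||v − Σ <v,e_j> e_j||^2, the squared distance from v to span{e_j}.)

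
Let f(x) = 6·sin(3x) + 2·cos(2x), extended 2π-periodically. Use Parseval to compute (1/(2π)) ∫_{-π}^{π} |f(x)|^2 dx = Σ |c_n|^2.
Σ |c_n|^2 = 20

Expand |f|^2 and use orthogonality of {sin(nx), cos(mx)} on [-π, π]:
  ∫_{-π}^{π} sin(nx)^2 dx = π, ∫ cos(mx)^2 dx = π, and cross terms integrate to 0.
So ∫_{-π}^{π} f(x)^2 dx = 6^2 · π + 2^2 · π = (36 + 4)π.
Divide by 2π: (36 + 4)/2 = 20.
By Parseval, this equals Σ |c_n|^2.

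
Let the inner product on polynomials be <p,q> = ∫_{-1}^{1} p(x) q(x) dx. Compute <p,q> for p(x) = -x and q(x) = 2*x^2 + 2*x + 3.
<p,q> = -4/3

Expand the product: p(x)·q(x) = -2*x^3 - 2*x^2 - 3*x.
∫_{-1}^{1} of each monomial x^k gives [2/(k+1) if k even, 0 if k odd]. Integrating term-by-term (or equivalently evaluating the antiderivative F(x) = -x^4/2 - 2*x^3/3 - 3*x^2/2 at the endpoints):
  F(1) − F(−1) = -8/3 − (-4/3) = -4/3.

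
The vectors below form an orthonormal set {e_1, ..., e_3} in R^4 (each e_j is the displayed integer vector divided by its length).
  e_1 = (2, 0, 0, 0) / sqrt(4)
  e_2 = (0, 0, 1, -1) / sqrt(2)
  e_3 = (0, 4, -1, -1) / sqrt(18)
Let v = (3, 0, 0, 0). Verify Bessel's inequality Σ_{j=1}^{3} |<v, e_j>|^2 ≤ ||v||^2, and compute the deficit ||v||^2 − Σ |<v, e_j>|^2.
Σ |<v, e_j>|^2 = 9; ||v||^2 = 9; deficit = 0

Write each e_j = u_j / sqrt(<u_j, u_j>) where u_j is the displayed integer vector. Then <v, e_j> = <v, u_j> / sqrt(<u_j, u_j>), so |<v, e_j>|^2 = <v, u_j>^2 / <u_j, u_j>.
Coefficients: <v, e_1> = 6/sqrt(4), <v, e_2> = 0/sqrt(2), <v, e_3> = 0/sqrt(18).
Square and sum: Σ |<v, e_j>|^2 = 9.
Compute ||v||^2 = v·v = 9.
Deficit = 9 − 9 = 0 ≥ 0, confirming Bessel's inequality. (The deficit equals ||v − Σ <v,e_j> e_j||^2, the squared distance from v to span{e_j}.)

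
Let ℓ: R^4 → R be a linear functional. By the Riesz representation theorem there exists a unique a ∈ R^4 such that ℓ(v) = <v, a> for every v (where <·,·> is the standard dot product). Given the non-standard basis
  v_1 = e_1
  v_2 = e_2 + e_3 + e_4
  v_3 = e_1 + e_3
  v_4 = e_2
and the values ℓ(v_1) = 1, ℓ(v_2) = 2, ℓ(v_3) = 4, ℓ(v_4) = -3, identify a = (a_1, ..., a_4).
a = (1, -3, 3, 2)

Write a = (a_1, ..., a_4) in the standard basis. For each basis vector v_i, ℓ(v_i) = <v_i, a> is a linear equation in the a_j's. Collect the n equations into a matrix system V a = ℓ, where row i of V is v_i (expressed in the standard basis). Since V is invertible (lower-triangular with 1s on the diagonal, up to permutation), solve by back-substitution:
  V =
[[1, 0, 0, 0],
 [0, 1, 1, 1],
 [1, 0, 1, 0],
 [0, 1, 0, 0]]
  V a = (1, 2, 4, -3)
Solving gives a = (1, -3, 3, 2).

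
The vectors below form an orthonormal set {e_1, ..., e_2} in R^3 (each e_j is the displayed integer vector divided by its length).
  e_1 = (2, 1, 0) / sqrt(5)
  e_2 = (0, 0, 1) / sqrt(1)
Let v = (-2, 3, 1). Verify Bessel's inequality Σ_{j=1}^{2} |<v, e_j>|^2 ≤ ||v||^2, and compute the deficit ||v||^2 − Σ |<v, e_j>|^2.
Σ |<v, e_j>|^2 = 6/5; ||v||^2 = 14; deficit = 64/5

Write each e_j = u_j / sqrt(<u_j, u_j>) where u_j is the displayed integer vector. Then <v, e_j> = <v, u_j> / sqrt(<u_j, u_j>), so |<v, e_j>|^2 = <v, u_j>^2 / <u_j, u_j>.
Coefficients: <v, e_1> = -1/sqrt(5), <v, e_2> = 1/sqrt(1).
Square and sum: Σ |<v, e_j>|^2 = 6/5.
Compute ||v||^2 = v·v = 14.
Deficit = 14 − 6/5 = 64/5 ≥ 0, confirming Bessel's inequality. (The deficit equals ||v − Σ <v,e_j> e_j||^2, the squared distance from v to span{e_j}.)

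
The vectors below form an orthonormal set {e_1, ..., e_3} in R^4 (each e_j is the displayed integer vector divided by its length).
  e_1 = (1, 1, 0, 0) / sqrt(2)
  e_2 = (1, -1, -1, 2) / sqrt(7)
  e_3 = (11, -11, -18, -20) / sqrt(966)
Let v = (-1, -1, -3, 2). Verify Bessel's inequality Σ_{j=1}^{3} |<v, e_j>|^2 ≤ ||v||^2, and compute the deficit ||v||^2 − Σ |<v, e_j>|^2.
Σ |<v, e_j>|^2 = 635/69; ||v||^2 = 15; deficit = 400/69

Write each e_j = u_j / sqrt(<u_j, u_j>) where u_j is the displayed integer vector. Then <v, e_j> = <v, u_j> / sqrt(<u_j, u_j>), so |<v, e_j>|^2 = <v, u_j>^2 / <u_j, u_j>.
Coefficients: <v, e_1> = -2/sqrt(2), <v, e_2> = 7/sqrt(7), <v, e_3> = 14/sqrt(966).
Square and sum: Σ |<v, e_j>|^2 = 635/69.
Compute ||v||^2 = v·v = 15.
Deficit = 15 − 635/69 = 400/69 ≥ 0, confirming Bessel's inequality. (The deficit equals ||v − Σ <v,e_j> e_j||^2, the squared distance from v to span{e_j}.)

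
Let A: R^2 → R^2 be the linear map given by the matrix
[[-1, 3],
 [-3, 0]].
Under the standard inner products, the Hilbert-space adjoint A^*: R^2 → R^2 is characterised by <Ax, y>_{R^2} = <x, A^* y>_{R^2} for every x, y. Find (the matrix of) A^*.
A^* = A^T =
[[-1, -3],
 [3, 0]]

For real matrices with standard dot products, the defining identity <Ax, y> = <x, A^* y> gives (Ax)^T y = x^T (A^*) y, i.e. x^T A^T y = x^T (A^*) y. Since this holds for all x, y, we must have A^* = A^T. Therefore
A^* =
[[-1, -3],
 [3, 0]].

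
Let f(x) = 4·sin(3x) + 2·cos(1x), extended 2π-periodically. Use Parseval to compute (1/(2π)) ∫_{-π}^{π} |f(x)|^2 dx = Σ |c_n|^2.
Σ |c_n|^2 = 10

Expand |f|^2 and use orthogonality of {sin(nx), cos(mx)} on [-π, π]:
  ∫_{-π}^{π} sin(nx)^2 dx = π, ∫ cos(mx)^2 dx = π, and cross terms integrate to 0.
So ∫_{-π}^{π} f(x)^2 dx = 4^2 · π + 2^2 · π = (16 + 4)π.
Divide by 2π: (16 + 4)/2 = 10.
By Parseval, this equals Σ |c_n|^2.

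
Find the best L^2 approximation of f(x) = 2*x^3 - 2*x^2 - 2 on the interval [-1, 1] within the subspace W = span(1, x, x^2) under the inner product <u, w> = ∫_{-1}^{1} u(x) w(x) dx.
g(x) = -2*x^2 + 6*x/5 - 2

The best approximation g ∈ W is the orthogonal projection of f onto W. Writing g = a_0 + a_1 x + a_2 x^2, the coefficients solve the normal equations G · a = b where
  G_{ij} = <φ_i, φ_j> and b_i = <f, φ_i>, with φ_0 = 1, φ_1 = x, φ_2 = x^2.
G =
  [2, 0, 2/3]
  [0, 2/3, 0]
  [2/3, 0, 2/5],
b = (-16/3, 4/5, -32/15).
Solving gives a_0 = -2, a_1 = 6/5, a_2 = -2, so
  g(x) = -2*x^2 + 6*x/5 - 2.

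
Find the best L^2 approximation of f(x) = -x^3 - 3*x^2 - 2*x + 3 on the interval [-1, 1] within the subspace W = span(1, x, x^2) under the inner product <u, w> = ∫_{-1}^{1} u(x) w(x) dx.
g(x) = -3*x^2 - 13*x/5 + 3

The best approximation g ∈ W is the orthogonal projection of f onto W. Writing g = a_0 + a_1 x + a_2 x^2, the coefficients solve the normal equations G · a = b where
  G_{ij} = <φ_i, φ_j> and b_i = <f, φ_i>, with φ_0 = 1, φ_1 = x, φ_2 = x^2.
G =
  [2, 0, 2/3]
  [0, 2/3, 0]
  [2/3, 0, 2/5],
b = (4, -26/15, 4/5).
Solving gives a_0 = 3, a_1 = -13/5, a_2 = -3, so
  g(x) = -3*x^2 - 13*x/5 + 3.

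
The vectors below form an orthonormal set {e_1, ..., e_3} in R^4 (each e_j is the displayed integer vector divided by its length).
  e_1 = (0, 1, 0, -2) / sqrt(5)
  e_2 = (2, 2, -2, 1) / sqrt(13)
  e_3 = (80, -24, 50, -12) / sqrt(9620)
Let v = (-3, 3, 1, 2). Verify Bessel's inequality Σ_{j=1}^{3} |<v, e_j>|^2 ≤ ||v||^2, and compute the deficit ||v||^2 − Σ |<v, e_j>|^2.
Σ |<v, e_j>|^2 = 322/37; ||v||^2 = 23; deficit = 529/37

Write each e_j = u_j / sqrt(<u_j, u_j>) where u_j is the displayed integer vector. Then <v, e_j> = <v, u_j> / sqrt(<u_j, u_j>), so |<v, e_j>|^2 = <v, u_j>^2 / <u_j, u_j>.
Coefficients: <v, e_1> = -1/sqrt(5), <v, e_2> = 0/sqrt(13), <v, e_3> = -286/sqrt(9620).
Square and sum: Σ |<v, e_j>|^2 = 322/37.
Compute ||v||^2 = v·v = 23.
Deficit = 23 − 322/37 = 529/37 ≥ 0, confirming Bessel's inequality. (The deficit equals ||v − Σ <v,e_j> e_j||^2, the squared distance from v to span{e_j}.)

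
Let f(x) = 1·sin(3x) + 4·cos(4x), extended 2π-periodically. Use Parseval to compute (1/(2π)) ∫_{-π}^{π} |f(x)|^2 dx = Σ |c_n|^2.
Σ |c_n|^2 = 17/2

Expand |f|^2 and use orthogonality of {sin(nx), cos(mx)} on [-π, π]:
  ∫_{-π}^{π} sin(nx)^2 dx = π, ∫ cos(mx)^2 dx = π, and cross terms integrate to 0.
So ∫_{-π}^{π} f(x)^2 dx = 1^2 · π + 4^2 · π = (1 + 16)π.
Divide by 2π: (1 + 16)/2 = 17/2.
By Parseval, this equals Σ |c_n|^2.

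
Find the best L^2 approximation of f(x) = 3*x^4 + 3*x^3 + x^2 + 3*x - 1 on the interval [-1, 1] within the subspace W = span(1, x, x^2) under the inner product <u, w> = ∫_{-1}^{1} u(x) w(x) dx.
g(x) = 25*x^2/7 + 24*x/5 - 44/35

The best approximation g ∈ W is the orthogonal projection of f onto W. Writing g = a_0 + a_1 x + a_2 x^2, the coefficients solve the normal equations G · a = b where
  G_{ij} = <φ_i, φ_j> and b_i = <f, φ_i>, with φ_0 = 1, φ_1 = x, φ_2 = x^2.
G =
  [2, 0, 2/3]
  [0, 2/3, 0]
  [2/3, 0, 2/5],
b = (-2/15, 16/5, 62/105).
Solving gives a_0 = -44/35, a_1 = 24/5, a_2 = 25/7, so
  g(x) = 25*x^2/7 + 24*x/5 - 44/35.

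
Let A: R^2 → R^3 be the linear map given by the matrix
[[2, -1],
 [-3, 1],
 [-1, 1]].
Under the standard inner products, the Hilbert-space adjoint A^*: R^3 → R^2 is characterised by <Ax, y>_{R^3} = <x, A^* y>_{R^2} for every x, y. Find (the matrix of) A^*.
A^* = A^T =
[[2, -3, -1],
 [-1, 1, 1]]

For real matrices with standard dot products, the defining identity <Ax, y> = <x, A^* y> gives (Ax)^T y = x^T (A^*) y, i.e. x^T A^T y = x^T (A^*) y. Since this holds for all x, y, we must have A^* = A^T. Therefore
A^* =
[[2, -3, -1],
 [-1, 1, 1]].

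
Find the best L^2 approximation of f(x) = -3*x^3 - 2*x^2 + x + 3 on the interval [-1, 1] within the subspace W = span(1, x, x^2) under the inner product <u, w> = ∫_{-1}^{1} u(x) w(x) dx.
g(x) = -2*x^2 - 4*x/5 + 3

The best approximation g ∈ W is the orthogonal projection of f onto W. Writing g = a_0 + a_1 x + a_2 x^2, the coefficients solve the normal equations G · a = b where
  G_{ij} = <φ_i, φ_j> and b_i = <f, φ_i>, with φ_0 = 1, φ_1 = x, φ_2 = x^2.
G =
  [2, 0, 2/3]
  [0, 2/3, 0]
  [2/3, 0, 2/5],
b = (14/3, -8/15, 6/5).
Solving gives a_0 = 3, a_1 = -4/5, a_2 = -2, so
  g(x) = -2*x^2 - 4*x/5 + 3.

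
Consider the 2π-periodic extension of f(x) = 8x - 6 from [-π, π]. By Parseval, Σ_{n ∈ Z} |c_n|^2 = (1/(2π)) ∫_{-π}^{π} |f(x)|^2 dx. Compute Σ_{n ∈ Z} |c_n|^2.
Σ |c_n|^2 = 64π^2/3 + 36

Expand and integrate term by term over [-π, π]:
  ∫ (8x)^2 dx = 64·(2π^3/3); ∫ 2·8·(-6)·x dx = 0 (odd integrand); ∫ (-6)^2 dx = 36·2π.
So (1/(2π)) ∫_{-π}^{π} (8x - 6)^2 dx = 64π^2/3 + 36 = 64π^2/3 + 36.
Parseval ⇒ Σ |c_n|^2 = 64π^2/3 + 36.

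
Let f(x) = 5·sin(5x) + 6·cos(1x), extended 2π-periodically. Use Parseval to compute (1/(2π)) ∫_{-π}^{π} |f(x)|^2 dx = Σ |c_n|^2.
Σ |c_n|^2 = 61/2

Expand |f|^2 and use orthogonality of {sin(nx), cos(mx)} on [-π, π]:
  ∫_{-π}^{π} sin(nx)^2 dx = π, ∫ cos(mx)^2 dx = π, and cross terms integrate to 0.
So ∫_{-π}^{π} f(x)^2 dx = 5^2 · π + 6^2 · π = (25 + 36)π.
Divide by 2π: (25 + 36)/2 = 61/2.
By Parseval, this equals Σ |c_n|^2.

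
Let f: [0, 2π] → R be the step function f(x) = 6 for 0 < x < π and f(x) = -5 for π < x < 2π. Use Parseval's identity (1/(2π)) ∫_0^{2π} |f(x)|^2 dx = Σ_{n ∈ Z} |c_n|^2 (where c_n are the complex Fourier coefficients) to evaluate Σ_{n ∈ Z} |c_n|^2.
Σ |c_n|^2 = 61/2

Parseval equates the L^2 energy of f (normalised by 1/(2π)) with the ℓ^2 sum of its Fourier coefficients: (1/(2π)) ∫_0^{2π} |f|^2 = Σ |c_n|^2.
Compute the left side: (1/(2π)) [∫_0^π 6^2 dx + ∫_π^{2π} (-5)^2 dx] = (1/(2π)) · (36π + 25π) = (36 + 25)/2 = 61/2.
So Σ_{n ∈ Z} |c_n|^2 = 61/2.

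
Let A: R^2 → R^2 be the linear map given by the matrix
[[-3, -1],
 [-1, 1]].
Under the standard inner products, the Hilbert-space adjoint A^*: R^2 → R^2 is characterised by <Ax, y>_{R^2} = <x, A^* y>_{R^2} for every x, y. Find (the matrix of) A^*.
A^* = A^T =
[[-3, -1],
 [-1, 1]]

For real matrices with standard dot products, the defining identity <Ax, y> = <x, A^* y> gives (Ax)^T y = x^T (A^*) y, i.e. x^T A^T y = x^T (A^*) y. Since this holds for all x, y, we must have A^* = A^T. Therefore
A^* =
[[-3, -1],
 [-1, 1]].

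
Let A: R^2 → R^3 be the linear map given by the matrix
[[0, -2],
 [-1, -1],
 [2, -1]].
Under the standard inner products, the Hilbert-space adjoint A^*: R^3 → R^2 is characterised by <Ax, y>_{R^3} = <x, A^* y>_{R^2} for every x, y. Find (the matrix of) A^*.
A^* = A^T =
[[0, -1, 2],
 [-2, -1, -1]]

For real matrices with standard dot products, the defining identity <Ax, y> = <x, A^* y> gives (Ax)^T y = x^T (A^*) y, i.e. x^T A^T y = x^T (A^*) y. Since this holds for all x, y, we must have A^* = A^T. Therefore
A^* =
[[0, -1, 2],
 [-2, -1, -1]].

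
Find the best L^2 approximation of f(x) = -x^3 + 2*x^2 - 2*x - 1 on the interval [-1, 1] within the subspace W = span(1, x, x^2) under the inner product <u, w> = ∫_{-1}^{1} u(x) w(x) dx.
g(x) = 2*x^2 - 13*x/5 - 1

The best approximation g ∈ W is the orthogonal projection of f onto W. Writing g = a_0 + a_1 x + a_2 x^2, the coefficients solve the normal equations G · a = b where
  G_{ij} = <φ_i, φ_j> and b_i = <f, φ_i>, with φ_0 = 1, φ_1 = x, φ_2 = x^2.
G =
  [2, 0, 2/3]
  [0, 2/3, 0]
  [2/3, 0, 2/5],
b = (-2/3, -26/15, 2/15).
Solving gives a_0 = -1, a_1 = -13/5, a_2 = 2, so
  g(x) = 2*x^2 - 13*x/5 - 1.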